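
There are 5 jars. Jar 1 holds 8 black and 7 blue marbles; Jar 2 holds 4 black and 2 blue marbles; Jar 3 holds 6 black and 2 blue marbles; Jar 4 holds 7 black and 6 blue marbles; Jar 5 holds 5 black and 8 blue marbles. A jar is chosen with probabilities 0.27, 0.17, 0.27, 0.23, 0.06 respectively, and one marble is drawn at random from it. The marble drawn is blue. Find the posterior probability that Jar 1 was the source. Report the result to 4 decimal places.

Tabulate prior·likelihood by source: [1] prior 0.27, lik 0.4667, product 0.1260; [2] prior 0.17, lik 0.3333, product 0.05667; [3] prior 0.27, lik 0.25, product 0.06750; [4] prior 0.23, lik 0.4615, product 0.1062; [5] prior 0.06, lik 0.6154, product 0.03692.
Normalizing constant = 0.39324; the posterior for Jar 1 is its product over the sum, 0.1260/0.39324 = 0.3204.

Posterior probability ≈ 0.3204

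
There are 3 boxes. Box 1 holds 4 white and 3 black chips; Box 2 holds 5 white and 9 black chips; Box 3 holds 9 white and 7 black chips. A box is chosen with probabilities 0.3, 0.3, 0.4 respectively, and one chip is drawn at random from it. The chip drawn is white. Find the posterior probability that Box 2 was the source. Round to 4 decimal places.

Tabulate prior·likelihood by source: [1] prior 0.3, lik 0.5714, product 0.1714; [2] prior 0.3, lik 0.3571, product 0.1071; [3] prior 0.4, lik 0.5625, product 0.2250.
Normalizing constant = 0.50357; the posterior for Box 2 is its product over the sum, 0.1071/0.50357 = 0.2128.

Posterior probability ≈ 0.2128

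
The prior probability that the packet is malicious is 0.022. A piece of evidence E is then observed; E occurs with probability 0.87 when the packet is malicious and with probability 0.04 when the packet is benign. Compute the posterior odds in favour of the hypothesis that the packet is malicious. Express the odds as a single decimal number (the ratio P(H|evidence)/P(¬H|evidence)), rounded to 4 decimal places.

Posterior odds ≈ 0.4893

Prior odds = 0.022/(1−0.022) = 0.022495. In log-odds, ln(0.022495) = -3.7945.
Add log likelihood ratio: ln(21.750) = 3.0796.
Posterior log-odds = -0.71485, so posterior odds = exp(-0.71485) = 0.48926.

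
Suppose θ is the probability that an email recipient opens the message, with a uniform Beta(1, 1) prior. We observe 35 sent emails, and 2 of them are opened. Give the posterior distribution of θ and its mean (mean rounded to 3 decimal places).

Observing 2 successes and 33 failures updates Beta(1, 1) by adding the success and failure counts to the two shape parameters: α = 1+2 = 3, β = 1+33 = 34.
Posterior mean = α/(α+β) = 3/37 = 0.081.

Posterior: Beta(3, 34); mean ≈ 0.081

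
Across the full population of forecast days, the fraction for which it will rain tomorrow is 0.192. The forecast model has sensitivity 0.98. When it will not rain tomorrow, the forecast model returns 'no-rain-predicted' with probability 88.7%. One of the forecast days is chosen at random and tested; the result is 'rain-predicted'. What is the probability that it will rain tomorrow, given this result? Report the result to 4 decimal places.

Let H be the event that it will rain tomorrow. P(H) = 0.192, so P(¬H) = 0.808. With E the 'rain-predicted' result, P(E|H) = 0.98 and P(E|¬H) = 0.113.
P(E) = 0.98·0.192 + 0.113·0.808 = 0.18816 + 0.091304 = 0.27946.
By Bayes' theorem, P(H|E) = 0.18816 / 0.27946 = 0.6733.

P(H | E) ≈ 0.6733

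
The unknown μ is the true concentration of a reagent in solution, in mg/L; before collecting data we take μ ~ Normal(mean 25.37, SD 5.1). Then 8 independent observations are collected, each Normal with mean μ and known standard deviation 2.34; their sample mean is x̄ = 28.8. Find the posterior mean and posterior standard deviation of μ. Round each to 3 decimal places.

Posterior mean ≈ 28.712; posterior SD ≈ 0.817

With known σ, the Normal prior is conjugate. Weight on the data is w = (n/σ²)/(n/σ² + 1/τ₀²) = 1.46103/(1.46103+0.0384468) = 0.97436.
Posterior mean = w·x̄ + (1−w)·μ₀ = 0.97436·28.8 + 0.025640·25.37 = 28.712. Posterior variance = 1/(1.46103+0.0384468) = 0.666901, so SD = 0.817.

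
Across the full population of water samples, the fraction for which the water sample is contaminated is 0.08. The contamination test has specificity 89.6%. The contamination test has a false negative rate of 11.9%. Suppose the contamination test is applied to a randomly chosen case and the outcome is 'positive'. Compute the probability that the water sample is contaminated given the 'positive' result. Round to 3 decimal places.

Write H for 'the water sample is contaminated'. Prior odds H:¬H = 0.08/0.92 = 0.086957. For the 'positive' outcome, the likelihood ratio is 0.881/0.104 = 8.4712.
Posterior odds = 0.086957 × 8.4712 = 0.73662, so P(H|E) = 0.73662/(1+0.73662) = 0.424.

P(H | E) ≈ 0.424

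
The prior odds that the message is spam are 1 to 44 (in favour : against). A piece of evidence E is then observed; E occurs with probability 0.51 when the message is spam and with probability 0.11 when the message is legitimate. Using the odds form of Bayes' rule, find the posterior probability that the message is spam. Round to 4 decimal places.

Prior odds = 1/44 = 0.022727. In log-odds, ln(0.022727) = -3.7842.
Add log likelihood ratio: ln(4.6364) = 1.5339.
Posterior log-odds = -2.2503, so posterior odds = exp(-2.2503) = 0.10537. Converting, P(H|E) = 0.10537/1.1054 = 0.0953.

Posterior probability ≈ 0.0953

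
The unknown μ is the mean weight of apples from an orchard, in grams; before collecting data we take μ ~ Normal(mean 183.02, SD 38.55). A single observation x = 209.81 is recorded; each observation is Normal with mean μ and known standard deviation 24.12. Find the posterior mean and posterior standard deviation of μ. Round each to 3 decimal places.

Posterior mean ≈ 202.273; posterior SD ≈ 20.447

With known σ, the Normal prior is conjugate. Weight on the data is w = (n/σ²)/(n/σ² + 1/τ₀²) = 0.00171888/(0.00171888+0.00067290) = 0.71866.
Posterior mean = w·x̄ + (1−w)·μ₀ = 0.71866·209.81 + 0.28134·183.02 = 202.273. Posterior variance = 1/(0.00171888+0.00067290) = 418.099, so SD = 20.447.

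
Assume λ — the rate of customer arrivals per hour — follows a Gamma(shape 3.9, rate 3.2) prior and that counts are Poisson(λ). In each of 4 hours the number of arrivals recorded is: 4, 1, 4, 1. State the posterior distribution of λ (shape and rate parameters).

Posterior: Gamma(shape=13.9, rate=7.2)

Total count ∑xᵢ = 10 over n = 4 hours.
Gamma is conjugate to the Poisson likelihood: posterior is Gamma(shape = 3.9+10 = 13.9, rate = 3.2+4 = 7.2).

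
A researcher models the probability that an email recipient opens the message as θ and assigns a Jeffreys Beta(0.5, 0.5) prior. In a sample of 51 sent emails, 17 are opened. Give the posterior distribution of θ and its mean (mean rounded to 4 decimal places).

Posterior: Beta(17.5, 34.5); mean ≈ 0.3365

The binomial likelihood is conjugate to the Beta prior: with 17 successes and 34 failures, the posterior is Beta(0.5+17, 0.5+34) = Beta(17.5, 34.5).
E[θ | data] = 17.5/(17.5+34.5) = 0.3365.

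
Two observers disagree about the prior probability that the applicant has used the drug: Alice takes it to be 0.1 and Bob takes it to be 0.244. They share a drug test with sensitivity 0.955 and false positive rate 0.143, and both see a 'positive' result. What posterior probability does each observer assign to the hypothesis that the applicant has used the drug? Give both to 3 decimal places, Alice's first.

P('+'|H) = 0.955, P('+'|¬H) = 0.143.
Alice: numerator 0.955·0.1 = 0.095500; evidence = 0.095500+0.143·0.9 = 0.22420; posterior = 0.426.
Bob: numerator 0.955·0.244 = 0.23302; evidence = 0.23302+0.143·0.756 = 0.34113; posterior = 0.683.

Alice: 0.426; Bob: 0.683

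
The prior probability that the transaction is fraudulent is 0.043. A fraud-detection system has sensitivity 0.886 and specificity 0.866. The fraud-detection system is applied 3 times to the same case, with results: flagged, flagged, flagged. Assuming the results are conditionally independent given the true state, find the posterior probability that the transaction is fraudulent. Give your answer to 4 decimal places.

Let H be the event that the transaction is fraudulent; start with P(H) = 0.043. P('flagged'|H) = 0.886, P('flagged'|¬H) = 0.134.
Update on result 1 ('flagged'): P(H) ← 0.886·0.0430 / (0.886·0.0430 + 0.134·0.9570) = 0.038098/0.16634 = 0.2290.
Update on result 2 ('flagged'): P(H) ← 0.886·0.2290 / (0.886·0.2290 + 0.134·0.7710) = 0.20293/0.30624 = 0.6627.
Update on result 3 ('flagged'): P(H) ← 0.886·0.6627 / (0.886·0.6627 + 0.134·0.3373) = 0.58711/0.63232 = 0.9285.

Posterior P(H) ≈ 0.9285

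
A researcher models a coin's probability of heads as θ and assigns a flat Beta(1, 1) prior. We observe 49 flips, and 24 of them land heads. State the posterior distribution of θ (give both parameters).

Posterior: Beta(25, 26)

The binomial likelihood is conjugate to the Beta prior: with 24 successes and 25 failures, the posterior is Beta(1+24, 1+25) = Beta(25, 26).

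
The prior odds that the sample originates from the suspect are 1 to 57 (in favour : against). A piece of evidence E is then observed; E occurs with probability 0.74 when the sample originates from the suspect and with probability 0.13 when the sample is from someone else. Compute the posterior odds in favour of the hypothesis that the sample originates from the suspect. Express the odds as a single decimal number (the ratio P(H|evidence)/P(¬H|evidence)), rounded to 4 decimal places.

Posterior odds ≈ 0.0999

Prior odds = 1/57 = 0.017544. In log-odds, ln(0.017544) = -4.0431.
Add log likelihood ratio: ln(5.6923) = 1.7391.
Posterior log-odds = -2.3039, so posterior odds = exp(-2.3039) = 0.099865.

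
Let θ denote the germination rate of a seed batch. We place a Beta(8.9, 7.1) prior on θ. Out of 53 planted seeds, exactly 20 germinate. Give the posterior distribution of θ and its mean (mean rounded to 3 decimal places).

Posterior: Beta(28.9, 40.1); mean ≈ 0.419

Observing 20 successes and 33 failures updates Beta(8.9, 7.1) by adding the success and failure counts to the two shape parameters: α = 8.9+20 = 28.9, β = 7.1+33 = 40.1.
E[θ | data] = 28.9/(28.9+40.1) = 0.419.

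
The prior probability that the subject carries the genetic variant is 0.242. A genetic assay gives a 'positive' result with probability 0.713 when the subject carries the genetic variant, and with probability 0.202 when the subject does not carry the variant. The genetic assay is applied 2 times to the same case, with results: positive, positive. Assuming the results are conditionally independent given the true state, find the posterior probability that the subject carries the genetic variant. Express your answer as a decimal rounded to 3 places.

Posterior P(H) ≈ 0.799

With H the event that the subject carries the genetic variant, the joint likelihood of the observed sequence is P(data|H) = 0.713·0.713 = 0.50837 and P(data|¬H) = 0.202·0.202 = 0.040804.
Bayes: P(H|data) = 0.242·0.50837 / (0.242·0.50837 + 0.758·0.040804) = 0.12303/0.15395 = 0.7991.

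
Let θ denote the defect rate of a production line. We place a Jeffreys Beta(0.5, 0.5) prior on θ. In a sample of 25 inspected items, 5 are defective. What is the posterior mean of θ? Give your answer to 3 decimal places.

The binomial likelihood is conjugate to the Beta prior: with 5 successes and 20 failures, the posterior is Beta(0.5+5, 0.5+20) = Beta(5.5, 20.5).
Posterior mean = α/(α+β) = 5.5/26 = 0.212.

Posterior mean ≈ 0.212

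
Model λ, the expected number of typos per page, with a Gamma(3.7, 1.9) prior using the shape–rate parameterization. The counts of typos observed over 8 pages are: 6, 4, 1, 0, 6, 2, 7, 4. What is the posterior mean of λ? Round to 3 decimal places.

Posterior mean ≈ 3.404

Total count ∑xᵢ = 30 over n = 8 pages.
Gamma is conjugate to the Poisson likelihood: posterior is Gamma(shape = 3.7+30 = 33.7, rate = 1.9+8 = 9.9).
E[λ | data] = 33.7/9.9 = 3.404.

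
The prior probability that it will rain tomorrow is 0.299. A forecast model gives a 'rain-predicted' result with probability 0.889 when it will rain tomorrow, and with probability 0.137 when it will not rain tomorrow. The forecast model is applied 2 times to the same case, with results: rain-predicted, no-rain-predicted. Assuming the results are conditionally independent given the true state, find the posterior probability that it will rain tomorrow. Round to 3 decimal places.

Let H be the event that it will rain tomorrow; start with P(H) = 0.299. P('rain-predicted'|H) = 0.889, P('rain-predicted'|¬H) = 0.137.
Update on result 1 ('rain-predicted'): P(H) ← 0.889·0.2990 / (0.889·0.2990 + 0.137·0.7010) = 0.26581/0.36185 = 0.7346.
Update on result 2 ('no-rain-predicted'): P(H) ← 0.111·0.7346 / (0.111·0.7346 + 0.863·0.2654) = 0.081540/0.31059 = 0.2625.

Posterior P(H) ≈ 0.263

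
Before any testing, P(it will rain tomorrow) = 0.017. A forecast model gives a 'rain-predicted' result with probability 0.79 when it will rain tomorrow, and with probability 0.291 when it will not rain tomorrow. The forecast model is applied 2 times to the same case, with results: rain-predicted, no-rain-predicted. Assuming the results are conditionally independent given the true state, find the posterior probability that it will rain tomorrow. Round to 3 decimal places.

Posterior P(H) ≈ 0.014

Let H be the event that it will rain tomorrow; start with P(H) = 0.017. P('rain-predicted'|H) = 0.79, P('rain-predicted'|¬H) = 0.291.
Update on result 1 ('rain-predicted'): P(H) ← 0.79·0.0170 / (0.79·0.0170 + 0.291·0.9830) = 0.013430/0.29948 = 0.0448.
Update on result 2 ('no-rain-predicted'): P(H) ← 0.21·0.0448 / (0.21·0.0448 + 0.709·0.9552) = 0.0094172/0.68662 = 0.0137.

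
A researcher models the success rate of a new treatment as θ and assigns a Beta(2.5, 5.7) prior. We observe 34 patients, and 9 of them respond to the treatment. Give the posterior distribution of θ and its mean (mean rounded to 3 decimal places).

The binomial likelihood is conjugate to the Beta prior: with 9 successes and 25 failures, the posterior is Beta(2.5+9, 5.7+25) = Beta(11.5, 30.7).
Posterior mean = α/(α+β) = 11.5/42.2 = 0.273.

Posterior: Beta(11.5, 30.7); mean ≈ 0.273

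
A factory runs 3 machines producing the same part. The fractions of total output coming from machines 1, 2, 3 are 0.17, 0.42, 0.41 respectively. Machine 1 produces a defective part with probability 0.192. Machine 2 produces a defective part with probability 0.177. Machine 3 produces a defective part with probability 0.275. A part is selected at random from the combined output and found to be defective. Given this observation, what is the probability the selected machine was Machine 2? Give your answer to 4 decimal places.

Posterior probability ≈ 0.3383

P(defective|M1) = 0.192; P(defective|M2) = 0.177; P(defective|M3) = 0.275.
Prior × likelihood for each source: 0.17·0.192=0.03264, 0.42·0.177=0.07434, 0.41·0.275=0.1128. Summing gives P(defective) = 0.21973.
P(Machine 2 | defective) = 0.07434 / 0.21973 = 0.3383.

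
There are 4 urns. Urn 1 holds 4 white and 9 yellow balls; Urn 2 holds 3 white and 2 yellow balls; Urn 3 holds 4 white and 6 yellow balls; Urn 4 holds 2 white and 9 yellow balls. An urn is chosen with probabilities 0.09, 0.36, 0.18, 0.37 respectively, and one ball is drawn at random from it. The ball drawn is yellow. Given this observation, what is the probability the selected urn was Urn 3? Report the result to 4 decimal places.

Posterior probability ≈ 0.1750

Tabulate prior·likelihood by source: [1] prior 0.09, lik 0.6923, product 0.06231; [2] prior 0.36, lik 0.4, product 0.1440; [3] prior 0.18, lik 0.6, product 0.1080; [4] prior 0.37, lik 0.8182, product 0.3027.
Normalizing constant = 0.61703; the posterior for Urn 3 is its product over the sum, 0.1080/0.61703 = 0.1750.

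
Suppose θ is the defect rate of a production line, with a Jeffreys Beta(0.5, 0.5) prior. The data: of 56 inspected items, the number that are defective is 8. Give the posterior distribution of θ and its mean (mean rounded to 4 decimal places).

Posterior: Beta(8.5, 48.5); mean ≈ 0.1491

The binomial likelihood is conjugate to the Beta prior: with 8 successes and 48 failures, the posterior is Beta(0.5+8, 0.5+48) = Beta(8.5, 48.5).
E[θ | data] = 8.5/(8.5+48.5) = 0.1491.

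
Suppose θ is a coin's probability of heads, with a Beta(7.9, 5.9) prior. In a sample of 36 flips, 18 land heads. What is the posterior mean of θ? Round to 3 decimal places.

Observing 18 successes and 18 failures updates Beta(7.9, 5.9) by adding the success and failure counts to the two shape parameters: α = 7.9+18 = 25.9, β = 5.9+18 = 23.9.
Posterior mean = α/(α+β) = 25.9/49.8 = 0.520.

Posterior mean ≈ 0.520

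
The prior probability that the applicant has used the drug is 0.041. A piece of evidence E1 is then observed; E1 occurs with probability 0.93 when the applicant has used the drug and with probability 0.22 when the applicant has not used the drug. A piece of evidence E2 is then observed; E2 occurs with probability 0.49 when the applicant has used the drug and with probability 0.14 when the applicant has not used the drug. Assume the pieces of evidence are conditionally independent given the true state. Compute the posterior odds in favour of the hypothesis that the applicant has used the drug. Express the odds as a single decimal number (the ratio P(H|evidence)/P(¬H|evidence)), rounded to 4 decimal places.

Posterior odds ≈ 0.6325

Prior odds = 0.041/(1−0.041) = 0.042753. In log-odds, ln(0.042753) = -3.1523.
Add log likelihood ratios: ln(4.2273) + ln(3.5000) = 2.6943.
Posterior log-odds = -0.45800, so posterior odds = exp(-0.45800) = 0.63255.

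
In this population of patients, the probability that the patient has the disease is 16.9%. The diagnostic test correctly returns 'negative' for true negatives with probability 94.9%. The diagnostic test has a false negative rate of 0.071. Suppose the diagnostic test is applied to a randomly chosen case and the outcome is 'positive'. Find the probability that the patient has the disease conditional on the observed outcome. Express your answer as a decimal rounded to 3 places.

P(H | E) ≈ 0.787

Write H for 'the patient has the disease'. Prior odds H:¬H = 0.169/0.831 = 0.20337. For the 'positive' outcome, the likelihood ratio is 0.929/0.051 = 18.216.
Posterior odds = 0.20337 × 18.216 = 3.7045, so P(H|E) = 3.7045/(1+3.7045) = 0.787.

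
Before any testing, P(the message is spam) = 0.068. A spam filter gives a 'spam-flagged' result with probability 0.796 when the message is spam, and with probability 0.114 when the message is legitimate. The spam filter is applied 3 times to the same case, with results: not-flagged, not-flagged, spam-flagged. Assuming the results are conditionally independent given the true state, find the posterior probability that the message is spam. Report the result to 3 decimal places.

Posterior P(H) ≈ 0.026

Let H be the event that the message is spam; start with P(H) = 0.068. P('spam-flagged'|H) = 0.796, P('spam-flagged'|¬H) = 0.114.
Update on result 1 ('not-flagged'): P(H) ← 0.204·0.0680 / (0.204·0.0680 + 0.886·0.9320) = 0.013872/0.83962 = 0.0165.
Update on result 2 ('not-flagged'): P(H) ← 0.204·0.0165 / (0.204·0.0165 + 0.886·0.9835) = 0.0033704/0.87473 = 0.0039.
Update on result 3 ('spam-flagged'): P(H) ← 0.796·0.0039 / (0.796·0.0039 + 0.114·0.9961) = 0.0030671/0.11663 = 0.0263.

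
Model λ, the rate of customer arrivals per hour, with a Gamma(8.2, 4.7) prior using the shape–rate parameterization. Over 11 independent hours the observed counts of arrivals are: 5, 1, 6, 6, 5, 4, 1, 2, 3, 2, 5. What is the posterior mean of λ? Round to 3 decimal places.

Posterior mean ≈ 3.070

Total count ∑xᵢ = 40 over n = 11 hours.
Gamma is conjugate to the Poisson likelihood: posterior is Gamma(shape = 8.2+40 = 48.2, rate = 4.7+11 = 15.7).
E[λ | data] = 48.2/15.7 = 3.070.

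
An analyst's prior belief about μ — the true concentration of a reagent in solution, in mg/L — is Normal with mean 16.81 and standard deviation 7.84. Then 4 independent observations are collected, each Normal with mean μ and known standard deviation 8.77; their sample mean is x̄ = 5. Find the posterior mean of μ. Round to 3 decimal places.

Prior precision 1/τ₀² = 1/7.84² = 0.0162693; data precision n/σ² = 4/8.77² = 0.0520069.
Posterior precision = 0.0162693 + 0.0520069 = 0.0682761.
Posterior mean = (0.0162693·16.81 + 0.0520069·5) / 0.0682761 = 7.814.

Posterior mean ≈ 7.814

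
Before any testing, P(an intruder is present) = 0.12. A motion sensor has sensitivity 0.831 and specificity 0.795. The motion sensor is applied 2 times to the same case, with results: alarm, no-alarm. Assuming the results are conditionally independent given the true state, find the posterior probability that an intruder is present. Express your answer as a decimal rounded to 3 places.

Posterior P(H) ≈ 0.105

With H the event that an intruder is present, the joint likelihood of the observed sequence is P(data|H) = 0.831·0.169 = 0.14044 and P(data|¬H) = 0.205·0.795 = 0.16298.
Bayes: P(H|data) = 0.12·0.14044 / (0.12·0.14044 + 0.88·0.16298) = 0.016853/0.16027 = 0.1052.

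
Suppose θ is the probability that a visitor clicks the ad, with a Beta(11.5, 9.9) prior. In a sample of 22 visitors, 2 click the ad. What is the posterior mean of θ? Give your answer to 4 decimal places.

Posterior mean ≈ 0.3111

Observing 2 successes and 20 failures updates Beta(11.5, 9.9) by adding the success and failure counts to the two shape parameters: α = 11.5+2 = 13.5, β = 9.9+20 = 29.9.
Posterior mean = α/(α+β) = 13.5/43.4 = 0.3111.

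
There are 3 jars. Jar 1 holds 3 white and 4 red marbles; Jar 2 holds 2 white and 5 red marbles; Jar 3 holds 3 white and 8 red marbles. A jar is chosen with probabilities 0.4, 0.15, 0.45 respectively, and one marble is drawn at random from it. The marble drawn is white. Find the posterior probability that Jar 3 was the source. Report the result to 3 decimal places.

Posterior probability ≈ 0.364

Tabulate prior·likelihood by source: [1] prior 0.4, lik 0.4286, product 0.1714; [2] prior 0.15, lik 0.2857, product 0.04286; [3] prior 0.45, lik 0.2727, product 0.1227.
Normalizing constant = 0.33701; the posterior for Jar 3 is its product over the sum, 0.1227/0.33701 = 0.364.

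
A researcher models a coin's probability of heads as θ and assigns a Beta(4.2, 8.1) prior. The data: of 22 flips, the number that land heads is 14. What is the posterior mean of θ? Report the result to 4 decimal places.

The binomial likelihood is conjugate to the Beta prior: with 14 successes and 8 failures, the posterior is Beta(4.2+14, 8.1+8) = Beta(18.2, 16.1).
Posterior mean = α/(α+β) = 18.2/34.3 = 0.5306.

Posterior mean ≈ 0.5306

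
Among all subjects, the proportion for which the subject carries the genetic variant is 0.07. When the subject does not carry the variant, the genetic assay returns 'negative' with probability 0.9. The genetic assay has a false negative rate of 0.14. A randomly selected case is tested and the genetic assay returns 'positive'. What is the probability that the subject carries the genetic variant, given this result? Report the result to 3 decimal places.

Let H be the event that the subject carries the genetic variant. P(H) = 0.07, so P(¬H) = 0.93. With E the 'positive' result, P(E|H) = 0.86 and P(E|¬H) = 0.1.
P(E) = 0.86·0.07 + 0.1·0.93 = 0.060200 + 0.093000 = 0.15320.
By Bayes' theorem, P(H|E) = 0.060200 / 0.15320 = 0.393.

P(H | E) ≈ 0.393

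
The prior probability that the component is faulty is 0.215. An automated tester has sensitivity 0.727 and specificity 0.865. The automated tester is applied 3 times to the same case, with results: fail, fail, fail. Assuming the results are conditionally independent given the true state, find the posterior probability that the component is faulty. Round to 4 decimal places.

Posterior P(H) ≈ 0.9772

With H the event that the component is faulty, the joint likelihood of the observed sequence is P(data|H) = 0.727·0.727·0.727 = 0.38424 and P(data|¬H) = 0.135·0.135·0.135 = 0.0024604.
Bayes: P(H|data) = 0.215·0.38424 / (0.215·0.38424 + 0.785·0.0024604) = 0.082612/0.084543 = 0.9772.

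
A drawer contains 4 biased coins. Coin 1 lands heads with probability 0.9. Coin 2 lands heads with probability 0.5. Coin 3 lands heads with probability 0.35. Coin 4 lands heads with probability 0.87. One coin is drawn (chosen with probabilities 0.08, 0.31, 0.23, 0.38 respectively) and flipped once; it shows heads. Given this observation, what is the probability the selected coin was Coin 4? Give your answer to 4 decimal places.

Tabulate prior·likelihood by source: [1] prior 0.08, lik 0.9, product 0.07200; [2] prior 0.31, lik 0.5, product 0.1550; [3] prior 0.23, lik 0.35, product 0.08050; [4] prior 0.38, lik 0.87, product 0.3306.
Normalizing constant = 0.63810; the posterior for Coin 4 is its product over the sum, 0.3306/0.63810 = 0.5181.

Posterior probability ≈ 0.5181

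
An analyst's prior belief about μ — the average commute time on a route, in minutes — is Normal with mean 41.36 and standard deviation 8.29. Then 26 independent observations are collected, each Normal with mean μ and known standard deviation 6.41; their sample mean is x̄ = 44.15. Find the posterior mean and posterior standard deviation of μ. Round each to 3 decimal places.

Posterior mean ≈ 44.087; posterior SD ≈ 1.243

Prior precision 1/τ₀² = 1/8.29² = 0.0145509; data precision n/σ² = 26/6.41² = 0.632787.
Posterior precision = 0.0145509 + 0.632787 = 0.647338, giving posterior SD = 1/√0.647338 = 1.243.
Posterior mean = (0.0145509·41.36 + 0.632787·44.15) / 0.647338 = 44.087.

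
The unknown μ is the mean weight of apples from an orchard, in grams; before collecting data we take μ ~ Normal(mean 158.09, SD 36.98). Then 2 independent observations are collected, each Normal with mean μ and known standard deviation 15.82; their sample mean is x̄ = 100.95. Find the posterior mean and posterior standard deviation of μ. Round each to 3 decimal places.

Posterior mean ≈ 105.740; posterior SD ≈ 10.707

With known σ, the Normal prior is conjugate. Weight on the data is w = (n/σ²)/(n/σ² + 1/τ₀²) = 0.00799129/(0.00799129+0.00073125) = 0.91617.
Posterior mean = w·x̄ + (1−w)·μ₀ = 0.91617·100.95 + 0.083835·158.09 = 105.740. Posterior variance = 1/(0.00799129+0.00073125) = 114.645, so SD = 10.707.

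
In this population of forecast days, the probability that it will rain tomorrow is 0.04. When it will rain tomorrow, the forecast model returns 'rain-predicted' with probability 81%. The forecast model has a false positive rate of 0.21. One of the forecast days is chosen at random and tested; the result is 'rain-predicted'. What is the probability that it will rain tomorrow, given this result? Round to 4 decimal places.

P(H | E) ≈ 0.1385

Let H be the event that it will rain tomorrow. P(H) = 0.04, so P(¬H) = 0.96. With E the 'rain-predicted' result, P(E|H) = 0.81 and P(E|¬H) = 0.21.
P(E) = 0.81·0.04 + 0.21·0.96 = 0.032400 + 0.20160 = 0.23400.
By Bayes' theorem, P(H|E) = 0.032400 / 0.23400 = 0.1385.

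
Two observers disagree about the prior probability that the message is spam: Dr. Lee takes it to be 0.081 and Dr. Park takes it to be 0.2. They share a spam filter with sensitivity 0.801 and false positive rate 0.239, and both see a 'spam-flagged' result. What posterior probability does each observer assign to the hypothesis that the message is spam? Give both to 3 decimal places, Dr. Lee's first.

Dr. Lee: 0.228; Dr. Park: 0.456

The likelihood ratio for a 'spam-flagged' result is 0.801/0.239 = 3.3515.
Dr. Lee: prior odds 0.081/0.919 = 0.088139; posterior odds 0.29540; posterior probability 0.228.
Dr. Park: prior odds 0.2/0.8 = 0.25000; posterior odds 0.83787; posterior probability 0.456.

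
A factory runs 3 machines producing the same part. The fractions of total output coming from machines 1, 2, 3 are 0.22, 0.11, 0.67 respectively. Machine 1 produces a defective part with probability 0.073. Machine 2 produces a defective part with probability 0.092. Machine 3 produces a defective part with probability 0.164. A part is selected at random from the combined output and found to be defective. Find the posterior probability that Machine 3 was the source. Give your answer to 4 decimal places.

Posterior probability ≈ 0.8076

P(defective|M1) = 0.073; P(defective|M2) = 0.092; P(defective|M3) = 0.164.
Prior × likelihood for each source: 0.22·0.073=0.01606, 0.11·0.092=0.01012, 0.67·0.164=0.1099. Summing gives P(defective) = 0.13606.
P(Machine 3 | defective) = 0.1099 / 0.13606 = 0.8076.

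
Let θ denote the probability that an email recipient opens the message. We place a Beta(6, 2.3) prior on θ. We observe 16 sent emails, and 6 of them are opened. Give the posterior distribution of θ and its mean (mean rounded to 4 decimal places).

Posterior: Beta(12, 12.3); mean ≈ 0.4938

The binomial likelihood is conjugate to the Beta prior: with 6 successes and 10 failures, the posterior is Beta(6+6, 2.3+10) = Beta(12, 12.3).
E[θ | data] = 12/(12+12.3) = 0.4938.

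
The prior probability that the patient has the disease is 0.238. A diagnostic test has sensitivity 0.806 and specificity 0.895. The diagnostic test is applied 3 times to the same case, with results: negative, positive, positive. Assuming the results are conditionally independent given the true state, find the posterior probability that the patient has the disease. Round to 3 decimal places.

With H the event that the patient has the disease, the joint likelihood of the observed sequence is P(data|H) = 0.194·0.806·0.806 = 0.12603 and P(data|¬H) = 0.895·0.105·0.105 = 0.0098674.
Bayes: P(H|data) = 0.238·0.12603 / (0.238·0.12603 + 0.762·0.0098674) = 0.029995/0.037514 = 0.7996.

Posterior P(H) ≈ 0.800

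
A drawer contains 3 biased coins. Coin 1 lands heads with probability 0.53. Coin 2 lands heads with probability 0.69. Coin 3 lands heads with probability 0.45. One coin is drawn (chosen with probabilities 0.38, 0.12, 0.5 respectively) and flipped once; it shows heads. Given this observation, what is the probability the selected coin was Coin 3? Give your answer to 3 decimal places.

Posterior probability ≈ 0.442

Tabulate prior·likelihood by source: [1] prior 0.38, lik 0.53, product 0.2014; [2] prior 0.12, lik 0.69, product 0.08280; [3] prior 0.5, lik 0.45, product 0.2250.
Normalizing constant = 0.50920; the posterior for Coin 3 is its product over the sum, 0.2250/0.50920 = 0.442.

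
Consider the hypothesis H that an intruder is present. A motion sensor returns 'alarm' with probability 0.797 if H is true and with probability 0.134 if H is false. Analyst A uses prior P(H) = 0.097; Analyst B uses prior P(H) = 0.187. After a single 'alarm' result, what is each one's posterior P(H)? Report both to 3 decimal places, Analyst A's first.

Analyst A: 0.390; Analyst B: 0.578

The likelihood ratio for an 'alarm' result is 0.797/0.134 = 5.9478.
Analyst A: prior odds 0.097/0.903 = 0.10742; posterior odds 0.63891; posterior probability 0.390.
Analyst B: prior odds 0.187/0.813 = 0.23001; posterior odds 1.3681; posterior probability 0.578.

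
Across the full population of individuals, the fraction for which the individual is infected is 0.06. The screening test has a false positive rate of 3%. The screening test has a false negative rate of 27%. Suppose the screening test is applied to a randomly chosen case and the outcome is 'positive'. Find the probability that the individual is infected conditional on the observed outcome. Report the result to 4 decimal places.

P(H | E) ≈ 0.6083

Write H for 'the individual is infected'. Prior odds H:¬H = 0.06/0.94 = 0.063830. For the 'positive' outcome, the likelihood ratio is 0.73/0.03 = 24.333.
Posterior odds = 0.063830 × 24.333 = 1.5532, so P(H|E) = 1.5532/(1+1.5532) = 0.6083.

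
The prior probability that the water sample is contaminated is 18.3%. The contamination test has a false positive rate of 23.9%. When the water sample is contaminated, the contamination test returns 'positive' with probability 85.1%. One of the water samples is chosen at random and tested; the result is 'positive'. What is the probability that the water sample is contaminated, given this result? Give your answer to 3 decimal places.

P(H | E) ≈ 0.444

Write H for 'the water sample is contaminated'. Prior odds H:¬H = 0.183/0.817 = 0.22399. For the 'positive' outcome, the likelihood ratio is 0.851/0.239 = 3.5607.
Posterior odds = 0.22399 × 3.5607 = 0.79756, so P(H|E) = 0.79756/(1+0.79756) = 0.444.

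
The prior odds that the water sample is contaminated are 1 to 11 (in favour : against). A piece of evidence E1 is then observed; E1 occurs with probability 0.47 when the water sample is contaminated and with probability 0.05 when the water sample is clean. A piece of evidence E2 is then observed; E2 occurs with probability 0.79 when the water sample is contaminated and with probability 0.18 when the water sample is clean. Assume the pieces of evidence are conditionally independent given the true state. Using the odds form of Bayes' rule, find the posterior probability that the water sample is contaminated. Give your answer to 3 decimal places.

Posterior probability ≈ 0.789

Prior odds = 1/11 = 0.090909.
Likelihood ratio for E1 = 0.47/0.05 = 9.4000.
Likelihood ratio for E2 = 0.79/0.18 = 4.3889.
Posterior odds = prior odds × LR₁ × LR₂ = 3.7505.
Posterior probability = odds/(1+odds) = 3.7505/4.7505 = 0.789.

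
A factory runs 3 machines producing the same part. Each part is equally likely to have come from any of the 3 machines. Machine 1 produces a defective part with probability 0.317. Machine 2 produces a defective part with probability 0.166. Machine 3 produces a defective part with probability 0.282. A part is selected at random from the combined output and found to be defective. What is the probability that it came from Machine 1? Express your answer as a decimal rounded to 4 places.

Posterior probability ≈ 0.4144

Tabulate prior·likelihood by source: [1] prior 0.333333, lik 0.317, product 0.1057; [2] prior 0.333333, lik 0.166, product 0.05533; [3] prior 0.333333, lik 0.282, product 0.09400.
Normalizing constant = 0.25500; the posterior for Machine 1 is its product over the sum, 0.1057/0.25500 = 0.4144.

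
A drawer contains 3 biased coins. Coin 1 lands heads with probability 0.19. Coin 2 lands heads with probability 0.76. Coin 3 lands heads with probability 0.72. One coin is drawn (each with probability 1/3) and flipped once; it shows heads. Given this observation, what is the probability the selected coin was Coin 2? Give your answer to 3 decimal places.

Tabulate prior·likelihood by source: [1] prior 0.333333, lik 0.19, product 0.06333; [2] prior 0.333333, lik 0.76, product 0.2533; [3] prior 0.333333, lik 0.72, product 0.2400.
Normalizing constant = 0.55667; the posterior for Coin 2 is its product over the sum, 0.2533/0.55667 = 0.455.

Posterior probability ≈ 0.455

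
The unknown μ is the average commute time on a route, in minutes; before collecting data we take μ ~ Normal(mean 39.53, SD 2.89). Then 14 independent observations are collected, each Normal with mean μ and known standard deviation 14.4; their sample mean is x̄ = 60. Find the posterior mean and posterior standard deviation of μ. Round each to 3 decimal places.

Posterior mean ≈ 46.911; posterior SD ≈ 2.311

Prior precision 1/τ₀² = 1/2.89² = 0.119730; data precision n/σ² = 14/14.4² = 0.0675154.
Posterior precision = 0.119730 + 0.0675154 = 0.187246, giving posterior SD = 1/√0.187246 = 2.311.
Posterior mean = (0.119730·39.53 + 0.0675154·60) / 0.187246 = 46.911.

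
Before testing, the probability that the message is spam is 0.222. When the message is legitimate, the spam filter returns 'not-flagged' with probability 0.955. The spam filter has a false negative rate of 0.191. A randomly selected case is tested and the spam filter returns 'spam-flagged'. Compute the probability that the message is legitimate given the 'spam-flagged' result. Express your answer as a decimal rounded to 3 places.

P(¬H | E) ≈ 0.163

Write H for 'the message is spam'. Prior odds H:¬H = 0.222/0.778 = 0.28535. For the 'spam-flagged' outcome, the likelihood ratio is 0.809/0.045 = 17.978.
Posterior odds = 0.28535 × 17.978 = 5.1299, so P(H|E) = 5.1299/(1+5.1299) = 0.837. Then P(¬H|E) = 1 − 0.837 = 0.163.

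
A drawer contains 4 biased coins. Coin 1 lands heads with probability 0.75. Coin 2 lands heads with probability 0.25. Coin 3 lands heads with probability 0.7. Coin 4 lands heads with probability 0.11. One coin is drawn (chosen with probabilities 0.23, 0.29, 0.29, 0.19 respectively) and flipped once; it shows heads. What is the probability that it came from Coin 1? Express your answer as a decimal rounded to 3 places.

P(heads|C1) = 0.75; P(heads|C2) = 0.25; P(heads|C3) = 0.7; P(heads|C4) = 0.11.
Prior × likelihood for each source: 0.23·0.75=0.1725, 0.29·0.25=0.07250, 0.29·0.7=0.2030, 0.19·0.11=0.02090. Summing gives P(heads) = 0.46890.
P(Coin 1 | heads) = 0.1725 / 0.46890 = 0.368.

Posterior probability ≈ 0.368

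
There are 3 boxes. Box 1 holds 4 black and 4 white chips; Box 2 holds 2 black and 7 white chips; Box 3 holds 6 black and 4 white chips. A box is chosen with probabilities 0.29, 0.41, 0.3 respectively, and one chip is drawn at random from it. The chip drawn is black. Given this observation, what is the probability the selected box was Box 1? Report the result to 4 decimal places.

Posterior probability ≈ 0.3485

Tabulate prior·likelihood by source: [1] prior 0.29, lik 0.5, product 0.1450; [2] prior 0.41, lik 0.2222, product 0.09111; [3] prior 0.3, lik 0.6, product 0.1800.
Normalizing constant = 0.41611; the posterior for Box 1 is its product over the sum, 0.1450/0.41611 = 0.3485.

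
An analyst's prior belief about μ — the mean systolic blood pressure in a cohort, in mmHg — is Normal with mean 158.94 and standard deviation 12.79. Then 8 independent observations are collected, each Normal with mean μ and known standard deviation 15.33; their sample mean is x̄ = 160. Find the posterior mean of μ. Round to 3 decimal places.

Posterior mean ≈ 159.839

With known σ, the Normal prior is conjugate. Weight on the data is w = (n/σ²)/(n/σ² + 1/τ₀²) = 0.0340413/(0.0340413+0.00611306) = 0.84776.
Posterior mean = w·x̄ + (1−w)·μ₀ = 0.84776·160 + 0.15224·158.94 = 159.839.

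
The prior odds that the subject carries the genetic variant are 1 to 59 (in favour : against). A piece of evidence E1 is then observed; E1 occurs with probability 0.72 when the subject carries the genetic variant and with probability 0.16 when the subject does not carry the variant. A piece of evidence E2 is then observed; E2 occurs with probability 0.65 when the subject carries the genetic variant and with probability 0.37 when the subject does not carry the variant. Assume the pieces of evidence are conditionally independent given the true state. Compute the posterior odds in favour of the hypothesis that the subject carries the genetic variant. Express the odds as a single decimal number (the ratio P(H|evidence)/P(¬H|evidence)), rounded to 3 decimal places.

Posterior odds ≈ 0.134

Prior odds = 1/59 = 0.016949.
Likelihood ratio for E1 = 0.72/0.16 = 4.5000.
Likelihood ratio for E2 = 0.65/0.37 = 1.7568.
Posterior odds = prior odds × LR₁ × LR₂ = 0.13399.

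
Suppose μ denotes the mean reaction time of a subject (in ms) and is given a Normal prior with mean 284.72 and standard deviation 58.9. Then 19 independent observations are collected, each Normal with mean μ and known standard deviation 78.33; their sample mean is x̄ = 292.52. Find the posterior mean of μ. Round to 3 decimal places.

Posterior mean ≈ 291.856

Prior precision 1/τ₀² = 1/58.9² = 0.00028825; data precision n/σ² = 19/78.33² = 0.00309669.
Posterior precision = 0.00028825 + 0.00309669 = 0.00338494.
Posterior mean = (0.00028825·284.72 + 0.00309669·292.52) / 0.00338494 = 291.856.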